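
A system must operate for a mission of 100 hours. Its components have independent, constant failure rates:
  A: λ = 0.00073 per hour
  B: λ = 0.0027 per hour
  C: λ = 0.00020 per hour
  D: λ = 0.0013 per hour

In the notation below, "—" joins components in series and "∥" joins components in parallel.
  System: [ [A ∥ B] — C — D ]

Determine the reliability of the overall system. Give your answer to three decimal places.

0.846

R(A) = exp(−0.00073 × 100) = 0.92960
R(B) = exp(−0.0027 × 100) = 0.76338
R(C) = exp(−0.00020 × 100) = 0.98020
R(D) = exp(−0.0013 × 100) = 0.87810
Parallel (A and B): 1 − (1 − 0.92960)(1 − 0.76338) = 0.98334
Series ([0.98334], C, and D): 0.98334 × 0.98020 × 0.87810 = 0.846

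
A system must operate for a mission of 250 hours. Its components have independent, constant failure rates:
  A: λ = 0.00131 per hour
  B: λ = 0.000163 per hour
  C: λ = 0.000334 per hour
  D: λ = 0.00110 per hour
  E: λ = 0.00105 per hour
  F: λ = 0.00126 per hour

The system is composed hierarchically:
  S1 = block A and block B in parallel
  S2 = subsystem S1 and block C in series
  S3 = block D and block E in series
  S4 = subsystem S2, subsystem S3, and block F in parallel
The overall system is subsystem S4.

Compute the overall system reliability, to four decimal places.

R(A) = exp(−0.00131 × 250) = 0.720723
R(B) = exp(−0.000163 × 250) = 0.960069
R(C) = exp(−0.000334 × 250) = 0.919891
R(D) = exp(−0.00110 × 250) = 0.759572
R(E) = exp(−0.00105 × 250) = 0.769126
R(F) = exp(−0.00126 × 250) = 0.729789
Parallel (A and B): 1 − (1 − 0.720723)(1 − 0.960069) = 0.988848
Series ([0.988848] and C): 0.988848 × 0.919891 = 0.909632
Series (D and E): 0.759572 × 0.769126 = 0.584207
Parallel ([0.909632], [0.584207], and F): 1 − (1 − 0.909632)(1 − 0.584207)(1 − 0.729789) = 0.9898

0.9898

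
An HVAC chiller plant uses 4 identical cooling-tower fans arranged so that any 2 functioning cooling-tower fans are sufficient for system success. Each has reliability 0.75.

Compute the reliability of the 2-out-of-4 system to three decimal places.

0.949

R = Σ_{i=2}^{4} C(4,i) p^i (1−p)^{4−i} with p = 0.75
C(4,2)·0.75^2·0.25^2 = 0.21094
C(4,3)·0.75^3·0.25^1 = 0.42188
C(4,4)·0.75^4·0.25^0 = 0.31641
Sum = 0.949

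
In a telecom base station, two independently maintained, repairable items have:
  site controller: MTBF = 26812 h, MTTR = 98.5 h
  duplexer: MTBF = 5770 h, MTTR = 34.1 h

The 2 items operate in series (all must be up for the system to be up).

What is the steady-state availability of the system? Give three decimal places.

A(site controller) = MTBF/(MTBF+MTTR) = 26812/(26812+98.5) = 0.996340
A(duplexer) = MTBF/(MTBF+MTTR) = 5770/(5770+34.1) = 0.994125
Series availability: 0.996340 × 0.994125 = 0.990

0.990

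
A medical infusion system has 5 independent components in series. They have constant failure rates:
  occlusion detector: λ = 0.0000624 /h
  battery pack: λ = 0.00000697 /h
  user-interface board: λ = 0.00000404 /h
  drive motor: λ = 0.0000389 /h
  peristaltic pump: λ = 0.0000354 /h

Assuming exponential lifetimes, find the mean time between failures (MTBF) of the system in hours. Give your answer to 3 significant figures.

Series of exponential components: λ_sys = Σ λ_i
λ_sys = 0.0000624 + 0.00000697 + 0.00000404 + 0.0000389 + 0.0000354 = 1.4771e-04 /h
MTBF = 1 / λ_sys = 6770 h

6770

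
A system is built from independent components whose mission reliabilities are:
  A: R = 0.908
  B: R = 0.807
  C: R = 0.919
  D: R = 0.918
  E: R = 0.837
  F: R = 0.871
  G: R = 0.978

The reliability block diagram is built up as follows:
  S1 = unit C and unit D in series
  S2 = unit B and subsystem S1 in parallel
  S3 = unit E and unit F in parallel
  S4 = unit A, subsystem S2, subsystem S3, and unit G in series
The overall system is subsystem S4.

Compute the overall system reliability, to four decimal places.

Series (C and D): 0.919000 × 0.918000 = 0.843642
Parallel (B and [0.843642]): 1 − (1 − 0.807000)(1 − 0.843642) = 0.969823
Parallel (E and F): 1 − (1 − 0.837000)(1 − 0.871000) = 0.978973
Series (A, [0.969823], [0.978973], and G): 0.908000 × 0.969823 × 0.978973 × 0.978000 = 0.8431

0.8431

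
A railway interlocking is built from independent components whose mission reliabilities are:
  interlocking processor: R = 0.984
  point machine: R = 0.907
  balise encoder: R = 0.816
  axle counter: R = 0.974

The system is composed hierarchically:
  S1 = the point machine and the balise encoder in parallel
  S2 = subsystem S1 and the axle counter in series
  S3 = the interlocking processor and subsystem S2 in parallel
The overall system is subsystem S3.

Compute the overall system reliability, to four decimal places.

Parallel (point machine and balise encoder): 1 − (1 − 0.907000)(1 − 0.816000) = 0.982888
Series ([0.982888] and axle counter): 0.982888 × 0.974000 = 0.957333
Parallel (interlocking processor and [0.957333]): 1 − (1 − 0.984000)(1 − 0.957333) = 0.9993

0.9993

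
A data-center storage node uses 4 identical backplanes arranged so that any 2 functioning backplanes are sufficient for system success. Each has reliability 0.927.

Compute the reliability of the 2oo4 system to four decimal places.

0.9985

R = Σ_{i=2}^{4} C(4,i) p^i (1−p)^{4−i} with p = 0.927
C(4,2)·0.927^2·0.073^2 = 0.027476
C(4,3)·0.927^3·0.073^1 = 0.232607
C(4,4)·0.927^4·0.073^0 = 0.738446
Sum = 0.9985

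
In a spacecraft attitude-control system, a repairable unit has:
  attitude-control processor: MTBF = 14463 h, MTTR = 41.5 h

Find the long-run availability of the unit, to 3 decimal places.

0.997

A(attitude-control processor) = MTBF/(MTBF+MTTR) = 14463/(14463+41.5) = 0.997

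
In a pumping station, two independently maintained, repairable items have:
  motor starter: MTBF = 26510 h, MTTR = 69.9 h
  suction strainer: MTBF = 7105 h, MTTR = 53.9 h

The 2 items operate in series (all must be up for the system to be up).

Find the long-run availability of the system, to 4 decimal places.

A(motor starter) = MTBF/(MTBF+MTTR) = 26510/(26510+69.9) = 0.997370
A(suction strainer) = MTBF/(MTBF+MTTR) = 7105/(7105+53.9) = 0.992471
Series availability: 0.997370 × 0.992471 = 0.9899

0.9899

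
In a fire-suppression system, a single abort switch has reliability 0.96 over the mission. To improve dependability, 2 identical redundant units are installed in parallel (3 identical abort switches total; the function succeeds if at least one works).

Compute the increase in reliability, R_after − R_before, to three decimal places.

0.040

R_before = 0.96
R_after = 1 − (1 − 0.96)^3 = 1.000
ΔR = 1.000 − 0.96 = 0.040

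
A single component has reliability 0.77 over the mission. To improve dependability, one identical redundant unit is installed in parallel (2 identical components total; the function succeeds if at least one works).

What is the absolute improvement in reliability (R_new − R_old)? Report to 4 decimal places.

0.1771

R_before = 0.77
R_after = 1 − (1 − 0.77)^2 = 0.9471
ΔR = 0.9471 − 0.77 = 0.1771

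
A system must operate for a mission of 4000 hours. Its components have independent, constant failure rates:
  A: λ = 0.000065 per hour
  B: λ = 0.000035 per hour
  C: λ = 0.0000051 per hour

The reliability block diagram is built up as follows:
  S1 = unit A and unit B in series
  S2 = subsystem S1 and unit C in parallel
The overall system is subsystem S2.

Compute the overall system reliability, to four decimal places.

R(A) = exp(−0.000065 × 4000) = 0.771052
R(B) = exp(−0.000035 × 4000) = 0.869358
R(C) = exp(−0.0000051 × 4000) = 0.979807
Series (A and B): 0.771052 × 0.869358 = 0.670320
Parallel ([0.670320] and C): 1 − (1 − 0.670320)(1 − 0.979807) = 0.9933

0.9933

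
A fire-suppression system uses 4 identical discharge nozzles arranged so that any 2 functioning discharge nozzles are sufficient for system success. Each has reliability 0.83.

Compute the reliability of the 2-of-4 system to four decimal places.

0.9829

R = Σ_{i=2}^{4} C(4,i) p^i (1−p)^{4−i} with p = 0.83
C(4,2)·0.83^2·0.17^2 = 0.119455
C(4,3)·0.83^3·0.17^1 = 0.388815
C(4,4)·0.83^4·0.17^0 = 0.474583
Sum = 0.9829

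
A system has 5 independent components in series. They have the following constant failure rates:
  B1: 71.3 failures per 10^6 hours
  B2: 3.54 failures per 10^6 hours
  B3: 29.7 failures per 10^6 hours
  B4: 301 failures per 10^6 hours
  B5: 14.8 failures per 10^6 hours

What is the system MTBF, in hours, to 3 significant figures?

2380

Series of exponential components: λ_sys = Σ λ_i
λ_sys = 0.0000713 + 0.00000354 + 0.0000297 + 0.000301 + 0.0000148 = 4.2034e-04 /h
MTBF = 1 / λ_sys = 2380 h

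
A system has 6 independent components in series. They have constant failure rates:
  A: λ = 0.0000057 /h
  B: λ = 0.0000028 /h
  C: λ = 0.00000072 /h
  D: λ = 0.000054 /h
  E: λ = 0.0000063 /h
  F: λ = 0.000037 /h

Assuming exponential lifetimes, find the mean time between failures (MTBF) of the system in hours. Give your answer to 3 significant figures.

9390

Series of exponential components: λ_sys = Σ λ_i
λ_sys = 0.0000057 + 0.0000028 + 0.00000072 + 0.000054 + 0.0000063 + 0.000037 = 1.0652e-04 /h
MTBF = 1 / λ_sys = 9390 h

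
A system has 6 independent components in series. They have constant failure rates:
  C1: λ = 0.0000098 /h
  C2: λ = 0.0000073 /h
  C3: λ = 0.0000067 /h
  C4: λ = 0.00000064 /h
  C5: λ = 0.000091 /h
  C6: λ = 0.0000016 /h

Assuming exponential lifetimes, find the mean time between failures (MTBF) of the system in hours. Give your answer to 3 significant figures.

Series of exponential components: λ_sys = Σ λ_i
λ_sys = 0.0000098 + 0.0000073 + 0.0000067 + 0.00000064 + 0.000091 + 0.0000016 = 1.1704e-04 /h
MTBF = 1 / λ_sys = 8540 h

8540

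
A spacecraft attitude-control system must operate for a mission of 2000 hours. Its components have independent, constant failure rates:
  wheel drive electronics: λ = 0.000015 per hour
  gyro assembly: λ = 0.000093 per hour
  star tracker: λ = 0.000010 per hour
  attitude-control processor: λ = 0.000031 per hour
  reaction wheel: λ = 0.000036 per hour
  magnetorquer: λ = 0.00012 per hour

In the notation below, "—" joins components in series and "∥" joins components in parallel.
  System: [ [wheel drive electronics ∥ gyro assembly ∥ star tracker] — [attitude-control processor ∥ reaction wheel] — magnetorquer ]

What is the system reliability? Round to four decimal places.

R(wheel drive electronics) = exp(−0.000015 × 2000) = 0.970446
R(gyro assembly) = exp(−0.000093 × 2000) = 0.830274
R(star tracker) = exp(−0.000010 × 2000) = 0.980199
R(attitude-control processor) = exp(−0.000031 × 2000) = 0.939883
R(reaction wheel) = exp(−0.000036 × 2000) = 0.930531
R(magnetorquer) = exp(−0.00012 × 2000) = 0.786628
Parallel (wheel drive electronics, gyro assembly, and star tracker): 1 − (1 − 0.970446)(1 − 0.830274)(1 − 0.980199) = 0.999901
Parallel (attitude-control processor and reaction wheel): 1 − (1 − 0.939883)(1 − 0.930531) = 0.995824
Series ([0.999901], [0.995824], and magnetorquer): 0.999901 × 0.995824 × 0.786628 = 0.7833

0.7833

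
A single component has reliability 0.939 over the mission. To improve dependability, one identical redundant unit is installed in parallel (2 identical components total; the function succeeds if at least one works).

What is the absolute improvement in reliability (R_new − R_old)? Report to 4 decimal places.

R_before = 0.939
R_after = 1 − (1 − 0.939)^2 = 0.9963
ΔR = 0.9963 − 0.939 = 0.0573

0.0573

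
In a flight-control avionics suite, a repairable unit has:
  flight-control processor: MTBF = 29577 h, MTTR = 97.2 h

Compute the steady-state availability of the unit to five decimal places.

0.99672

A(flight-control processor) = MTBF/(MTBF+MTTR) = 29577/(29577+97.2) = 0.99672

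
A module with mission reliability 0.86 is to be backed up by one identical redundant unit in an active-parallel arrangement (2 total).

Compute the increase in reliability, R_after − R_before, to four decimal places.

0.1204

R_before = 0.86
R_after = 1 − (1 − 0.86)^2 = 0.9804
ΔR = 0.9804 − 0.86 = 0.1204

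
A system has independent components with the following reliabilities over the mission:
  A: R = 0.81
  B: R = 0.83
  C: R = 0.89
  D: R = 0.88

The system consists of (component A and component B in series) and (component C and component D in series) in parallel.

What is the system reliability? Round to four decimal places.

Series (A and B): 0.810000 × 0.830000 = 0.672300
Series (C and D): 0.890000 × 0.880000 = 0.783200
Parallel ([0.672300] and [0.783200]): 1 − (1 − 0.672300)(1 − 0.783200) = 0.9290

0.9290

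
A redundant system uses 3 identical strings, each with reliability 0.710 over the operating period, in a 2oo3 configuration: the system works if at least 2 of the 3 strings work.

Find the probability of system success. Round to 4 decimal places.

0.7965

R = Σ_{i=2}^{3} C(3,i) p^i (1−p)^{3−i} with p = 0.710
C(3,2)·0.710^2·0.290^1 = 0.438567
C(3,3)·0.710^3·0.290^0 = 0.357911
Sum = 0.7965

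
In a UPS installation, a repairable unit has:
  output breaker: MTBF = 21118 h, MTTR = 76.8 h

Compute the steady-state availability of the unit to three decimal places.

A(output breaker) = MTBF/(MTBF+MTTR) = 21118/(21118+76.8) = 0.996

0.996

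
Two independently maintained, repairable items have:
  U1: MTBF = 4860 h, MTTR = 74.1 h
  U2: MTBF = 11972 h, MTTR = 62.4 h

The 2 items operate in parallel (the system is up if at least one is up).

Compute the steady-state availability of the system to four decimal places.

0.9999

A(U1) = MTBF/(MTBF+MTTR) = 4860/(4860+74.1) = 0.984982
A(U2) = MTBF/(MTBF+MTTR) = 11972/(11972+62.4) = 0.994815
Parallel availability: 1 − (1 − 0.984982)(1 − 0.994815) = 0.9999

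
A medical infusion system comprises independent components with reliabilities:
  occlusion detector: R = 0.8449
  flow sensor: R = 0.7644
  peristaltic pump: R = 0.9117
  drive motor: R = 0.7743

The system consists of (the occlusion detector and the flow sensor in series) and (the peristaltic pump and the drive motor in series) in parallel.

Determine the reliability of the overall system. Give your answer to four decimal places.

0.8959

Series (occlusion detector and flow sensor): 0.844900 × 0.764400 = 0.645842
Series (peristaltic pump and drive motor): 0.911700 × 0.774300 = 0.705929
Parallel ([0.645842] and [0.705929]): 1 − (1 − 0.645842)(1 − 0.705929) = 0.8959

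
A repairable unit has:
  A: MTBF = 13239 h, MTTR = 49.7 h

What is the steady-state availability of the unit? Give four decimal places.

A(A) = MTBF/(MTBF+MTTR) = 13239/(13239+49.7) = 0.9963

0.9963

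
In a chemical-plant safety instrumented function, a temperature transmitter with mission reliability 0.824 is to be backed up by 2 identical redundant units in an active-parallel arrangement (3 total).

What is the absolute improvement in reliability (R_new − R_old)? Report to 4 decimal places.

0.1705

R_before = 0.824
R_after = 1 − (1 − 0.824)^3 = 0.9945
ΔR = 0.9945 − 0.824 = 0.1705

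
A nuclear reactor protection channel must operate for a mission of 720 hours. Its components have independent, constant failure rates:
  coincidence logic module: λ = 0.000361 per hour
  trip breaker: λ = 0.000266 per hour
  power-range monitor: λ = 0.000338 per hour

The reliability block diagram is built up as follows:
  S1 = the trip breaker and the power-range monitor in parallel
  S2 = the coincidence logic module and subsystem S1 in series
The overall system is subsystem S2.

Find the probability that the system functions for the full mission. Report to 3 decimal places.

R(coincidence logic module) = exp(−0.000361 × 720) = 0.77111
R(trip breaker) = exp(−0.000266 × 720) = 0.82570
R(power-range monitor) = exp(−0.000338 × 720) = 0.78399
Parallel (trip breaker and power-range monitor): 1 − (1 − 0.82570)(1 − 0.78399) = 0.96235
Series (coincidence logic module and [0.96235]): 0.77111 × 0.96235 = 0.742

0.742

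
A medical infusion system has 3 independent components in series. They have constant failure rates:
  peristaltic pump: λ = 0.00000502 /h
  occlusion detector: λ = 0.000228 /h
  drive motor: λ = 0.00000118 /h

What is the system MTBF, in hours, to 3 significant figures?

4270

Series of exponential components: λ_sys = Σ λ_i
λ_sys = 0.00000502 + 0.000228 + 0.00000118 = 2.3420e-04 /h
MTBF = 1 / λ_sys = 4270 h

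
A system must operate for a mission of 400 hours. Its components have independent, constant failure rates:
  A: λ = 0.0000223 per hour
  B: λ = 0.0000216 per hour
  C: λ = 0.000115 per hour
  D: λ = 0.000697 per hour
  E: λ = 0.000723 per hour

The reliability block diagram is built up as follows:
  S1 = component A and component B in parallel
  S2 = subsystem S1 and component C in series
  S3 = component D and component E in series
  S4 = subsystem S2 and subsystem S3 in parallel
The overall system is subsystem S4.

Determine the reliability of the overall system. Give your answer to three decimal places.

0.980

R(A) = exp(−0.0000223 × 400) = 0.99112
R(B) = exp(−0.0000216 × 400) = 0.99140
R(C) = exp(−0.000115 × 400) = 0.95504
R(D) = exp(−0.000697 × 400) = 0.75669
R(E) = exp(−0.000723 × 400) = 0.74886
Parallel (A and B): 1 − (1 − 0.99112)(1 − 0.99140) = 0.99992
Series ([0.99992] and C): 0.99992 × 0.95504 = 0.95496
Series (D and E): 0.75669 × 0.74886 = 0.56665
Parallel ([0.95496] and [0.56665]): 1 − (1 − 0.95496)(1 − 0.56665) = 0.980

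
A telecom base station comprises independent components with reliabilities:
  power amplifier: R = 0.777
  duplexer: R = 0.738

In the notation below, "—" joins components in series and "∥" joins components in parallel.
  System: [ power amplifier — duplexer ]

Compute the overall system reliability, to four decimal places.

0.5734

Series (power amplifier and duplexer): 0.777000 × 0.738000 = 0.5734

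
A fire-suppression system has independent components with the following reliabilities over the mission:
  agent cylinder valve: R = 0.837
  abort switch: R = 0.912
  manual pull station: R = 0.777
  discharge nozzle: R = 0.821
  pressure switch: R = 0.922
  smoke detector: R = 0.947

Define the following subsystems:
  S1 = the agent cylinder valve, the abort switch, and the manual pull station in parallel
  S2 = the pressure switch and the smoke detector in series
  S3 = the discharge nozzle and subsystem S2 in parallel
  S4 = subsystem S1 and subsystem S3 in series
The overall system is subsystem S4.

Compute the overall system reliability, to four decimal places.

0.9742

Parallel (agent cylinder valve, abort switch, and manual pull station): 1 − (1 − 0.837000)(1 − 0.912000)(1 − 0.777000) = 0.996801
Series (pressure switch and smoke detector): 0.922000 × 0.947000 = 0.873134
Parallel (discharge nozzle and [0.873134]): 1 − (1 − 0.821000)(1 − 0.873134) = 0.977291
Series ([0.996801] and [0.977291]): 0.996801 × 0.977291 = 0.9742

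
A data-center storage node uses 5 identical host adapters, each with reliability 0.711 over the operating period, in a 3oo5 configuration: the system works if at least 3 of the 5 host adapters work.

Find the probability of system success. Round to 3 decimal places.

0.851

R = Σ_{i=3}^{5} C(5,i) p^i (1−p)^{5−i} with p = 0.711
C(5,3)·0.711^3·0.289^2 = 0.30020
C(5,4)·0.711^4·0.289^1 = 0.36927
C(5,5)·0.711^5·0.289^0 = 0.18170
Sum = 0.851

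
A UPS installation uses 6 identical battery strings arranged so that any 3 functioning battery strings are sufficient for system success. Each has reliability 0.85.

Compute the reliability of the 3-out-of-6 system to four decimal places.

R = Σ_{i=3}^{6} C(6,i) p^i (1−p)^{6−i} with p = 0.85
C(6,3)·0.85^3·0.15^3 = 0.041453
C(6,4)·0.85^4·0.15^2 = 0.176177
C(6,5)·0.85^5·0.15^1 = 0.399335
C(6,6)·0.85^6·0.15^0 = 0.377150
Sum = 0.9941

0.9941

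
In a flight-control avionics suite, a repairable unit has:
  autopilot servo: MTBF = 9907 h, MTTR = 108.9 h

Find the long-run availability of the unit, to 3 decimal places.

0.989

A(autopilot servo) = MTBF/(MTBF+MTTR) = 9907/(9907+108.9) = 0.989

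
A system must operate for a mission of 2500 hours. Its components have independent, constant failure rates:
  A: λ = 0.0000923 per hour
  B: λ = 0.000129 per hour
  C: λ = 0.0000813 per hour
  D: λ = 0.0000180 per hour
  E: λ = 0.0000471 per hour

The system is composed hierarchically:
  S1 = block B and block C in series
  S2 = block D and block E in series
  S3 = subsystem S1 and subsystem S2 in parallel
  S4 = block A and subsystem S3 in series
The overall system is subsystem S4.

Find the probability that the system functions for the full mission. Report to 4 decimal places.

R(A) = exp(−0.0000923 × 2500) = 0.793938
R(B) = exp(−0.000129 × 2500) = 0.724336
R(C) = exp(−0.0000813 × 2500) = 0.816074
R(D) = exp(−0.0000180 × 2500) = 0.955997
R(E) = exp(−0.0000471 × 2500) = 0.888918
Series (B and C): 0.724336 × 0.816074 = 0.591112
Series (D and E): 0.955997 × 0.888918 = 0.849803
Parallel ([0.591112] and [0.849803]): 1 − (1 − 0.591112)(1 − 0.849803) = 0.938586
Series (A and [0.938586]): 0.793938 × 0.938586 = 0.7452

0.7452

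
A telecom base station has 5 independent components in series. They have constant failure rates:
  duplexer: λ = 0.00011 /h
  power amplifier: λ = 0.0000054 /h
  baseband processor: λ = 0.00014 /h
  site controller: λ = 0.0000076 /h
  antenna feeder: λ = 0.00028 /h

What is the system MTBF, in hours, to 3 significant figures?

1840

Series of exponential components: λ_sys = Σ λ_i
λ_sys = 0.00011 + 0.0000054 + 0.00014 + 0.0000076 + 0.00028 = 5.4300e-04 /h
MTBF = 1 / λ_sys = 1840 h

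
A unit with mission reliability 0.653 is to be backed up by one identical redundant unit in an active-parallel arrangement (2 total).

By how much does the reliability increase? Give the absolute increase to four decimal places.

R_before = 0.653
R_after = 1 − (1 − 0.653)^2 = 0.8796
ΔR = 0.8796 − 0.653 = 0.2266

0.2266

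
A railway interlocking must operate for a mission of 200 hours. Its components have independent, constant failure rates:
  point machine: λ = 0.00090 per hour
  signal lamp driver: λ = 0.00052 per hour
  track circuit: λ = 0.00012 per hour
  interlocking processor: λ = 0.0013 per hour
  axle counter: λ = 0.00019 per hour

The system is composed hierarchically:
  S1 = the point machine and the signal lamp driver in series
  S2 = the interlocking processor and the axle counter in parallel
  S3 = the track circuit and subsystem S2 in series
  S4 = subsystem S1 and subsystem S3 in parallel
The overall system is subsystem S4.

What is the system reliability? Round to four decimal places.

0.9921

R(point machine) = exp(−0.00090 × 200) = 0.835270
R(signal lamp driver) = exp(−0.00052 × 200) = 0.901225
R(track circuit) = exp(−0.00012 × 200) = 0.976286
R(interlocking processor) = exp(−0.0013 × 200) = 0.771052
R(axle counter) = exp(−0.00019 × 200) = 0.962713
Series (point machine and signal lamp driver): 0.835270 × 0.901225 = 0.752766
Parallel (interlocking processor and axle counter): 1 − (1 − 0.771052)(1 − 0.962713) = 0.991463
Series (track circuit and [0.991463]): 0.976286 × 0.991463 = 0.967951
Parallel ([0.752766] and [0.967951]): 1 − (1 − 0.752766)(1 − 0.967951) = 0.9921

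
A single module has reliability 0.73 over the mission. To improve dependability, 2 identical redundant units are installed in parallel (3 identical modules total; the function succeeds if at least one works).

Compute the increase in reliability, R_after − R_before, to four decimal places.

0.2503

R_before = 0.73
R_after = 1 − (1 − 0.73)^3 = 0.9803
ΔR = 0.9803 − 0.73 = 0.2503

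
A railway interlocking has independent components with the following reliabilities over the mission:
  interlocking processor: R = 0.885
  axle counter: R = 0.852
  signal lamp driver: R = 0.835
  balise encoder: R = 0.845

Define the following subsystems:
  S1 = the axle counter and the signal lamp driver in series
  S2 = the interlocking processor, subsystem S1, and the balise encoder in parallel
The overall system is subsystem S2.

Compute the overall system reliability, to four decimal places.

Series (axle counter and signal lamp driver): 0.852000 × 0.835000 = 0.711420
Parallel (interlocking processor, [0.711420], and balise encoder): 1 − (1 − 0.885000)(1 − 0.711420)(1 − 0.845000) = 0.9949

0.9949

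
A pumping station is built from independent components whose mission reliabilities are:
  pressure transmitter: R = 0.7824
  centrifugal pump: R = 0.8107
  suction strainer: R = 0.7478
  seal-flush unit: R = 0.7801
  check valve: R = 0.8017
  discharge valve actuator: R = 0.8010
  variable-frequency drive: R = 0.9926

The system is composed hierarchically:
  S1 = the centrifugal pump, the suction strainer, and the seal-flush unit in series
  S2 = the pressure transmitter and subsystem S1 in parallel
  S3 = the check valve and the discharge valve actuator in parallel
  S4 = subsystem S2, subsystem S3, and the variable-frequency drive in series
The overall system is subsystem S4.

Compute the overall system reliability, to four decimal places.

Series (centrifugal pump, suction strainer, and seal-flush unit): 0.810700 × 0.747800 × 0.780100 = 0.472929
Parallel (pressure transmitter and [0.472929]): 1 − (1 − 0.782400)(1 − 0.472929) = 0.885309
Parallel (check valve and discharge valve actuator): 1 − (1 − 0.801700)(1 − 0.801000) = 0.960538
Series ([0.885309], [0.960538], and variable-frequency drive): 0.885309 × 0.960538 × 0.992600 = 0.8441

0.8441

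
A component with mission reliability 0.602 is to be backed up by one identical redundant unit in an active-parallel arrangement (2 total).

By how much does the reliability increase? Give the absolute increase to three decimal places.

R_before = 0.602
R_after = 1 − (1 − 0.602)^2 = 0.842
ΔR = 0.842 − 0.602 = 0.240

0.240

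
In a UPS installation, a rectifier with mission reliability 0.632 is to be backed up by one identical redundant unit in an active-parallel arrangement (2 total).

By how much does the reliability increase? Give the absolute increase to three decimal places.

0.233

R_before = 0.632
R_after = 1 − (1 − 0.632)^2 = 0.865
ΔR = 0.865 − 0.632 = 0.233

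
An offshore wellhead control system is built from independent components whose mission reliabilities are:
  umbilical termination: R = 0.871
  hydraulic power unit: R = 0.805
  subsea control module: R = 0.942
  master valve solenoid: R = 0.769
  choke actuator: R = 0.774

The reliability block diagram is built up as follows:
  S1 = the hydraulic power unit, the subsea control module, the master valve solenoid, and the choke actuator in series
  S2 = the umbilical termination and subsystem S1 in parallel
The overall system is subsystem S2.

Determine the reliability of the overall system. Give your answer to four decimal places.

0.9292

Series (hydraulic power unit, subsea control module, master valve solenoid, and choke actuator): 0.805000 × 0.942000 × 0.769000 × 0.774000 = 0.451351
Parallel (umbilical termination and [0.451351]): 1 − (1 − 0.871000)(1 − 0.451351) = 0.9292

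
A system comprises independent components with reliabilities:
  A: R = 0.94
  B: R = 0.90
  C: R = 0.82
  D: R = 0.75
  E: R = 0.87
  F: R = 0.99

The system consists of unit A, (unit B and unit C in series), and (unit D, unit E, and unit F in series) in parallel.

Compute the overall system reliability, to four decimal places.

0.9944

Series (B and C): 0.900000 × 0.820000 = 0.738000
Series (D, E, and F): 0.750000 × 0.870000 × 0.990000 = 0.645975
Parallel (A, [0.738000], and [0.645975]): 1 − (1 − 0.940000)(1 − 0.738000)(1 − 0.645975) = 0.9944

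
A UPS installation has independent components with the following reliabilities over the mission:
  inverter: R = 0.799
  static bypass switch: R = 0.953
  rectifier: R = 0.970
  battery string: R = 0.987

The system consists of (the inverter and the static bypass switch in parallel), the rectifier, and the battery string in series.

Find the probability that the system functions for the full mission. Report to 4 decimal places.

0.9483

Parallel (inverter and static bypass switch): 1 − (1 − 0.799000)(1 − 0.953000) = 0.990553
Series ([0.990553], rectifier, and battery string): 0.990553 × 0.970000 × 0.987000 = 0.9483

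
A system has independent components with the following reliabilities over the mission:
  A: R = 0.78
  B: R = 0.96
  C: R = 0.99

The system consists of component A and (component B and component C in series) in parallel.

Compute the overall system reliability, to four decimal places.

Series (B and C): 0.960000 × 0.990000 = 0.950400
Parallel (A and [0.950400]): 1 − (1 − 0.780000)(1 − 0.950400) = 0.9891

0.9891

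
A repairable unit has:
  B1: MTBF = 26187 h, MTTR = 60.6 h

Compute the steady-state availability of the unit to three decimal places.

A(B1) = MTBF/(MTBF+MTTR) = 26187/(26187+60.6) = 0.998

0.998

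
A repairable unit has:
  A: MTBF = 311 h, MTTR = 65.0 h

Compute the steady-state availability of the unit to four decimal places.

A(A) = MTBF/(MTBF+MTTR) = 311/(311+65.0) = 0.8271

0.8271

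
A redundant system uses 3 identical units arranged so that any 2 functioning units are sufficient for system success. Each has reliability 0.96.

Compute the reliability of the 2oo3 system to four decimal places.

0.9953

R = Σ_{i=2}^{3} C(3,i) p^i (1−p)^{3−i} with p = 0.96
C(3,2)·0.96^2·0.04^1 = 0.110592
C(3,3)·0.96^3·0.04^0 = 0.884736
Sum = 0.9953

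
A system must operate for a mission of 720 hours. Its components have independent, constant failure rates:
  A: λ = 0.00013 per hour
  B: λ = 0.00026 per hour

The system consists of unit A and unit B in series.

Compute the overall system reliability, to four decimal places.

R(A) = exp(−0.00013 × 720) = 0.910647
R(B) = exp(−0.00026 × 720) = 0.829278
Series (A and B): 0.910647 × 0.829278 = 0.7552

0.7552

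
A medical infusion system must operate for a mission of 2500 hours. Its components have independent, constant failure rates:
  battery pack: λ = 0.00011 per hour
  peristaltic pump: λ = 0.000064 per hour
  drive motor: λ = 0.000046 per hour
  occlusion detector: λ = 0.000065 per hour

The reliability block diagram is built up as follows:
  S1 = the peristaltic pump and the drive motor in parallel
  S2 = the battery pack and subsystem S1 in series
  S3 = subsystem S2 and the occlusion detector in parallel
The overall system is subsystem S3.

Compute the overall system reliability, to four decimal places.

R(battery pack) = exp(−0.00011 × 2500) = 0.759572
R(peristaltic pump) = exp(−0.000064 × 2500) = 0.852144
R(drive motor) = exp(−0.000046 × 2500) = 0.891366
R(occlusion detector) = exp(−0.000065 × 2500) = 0.850016
Parallel (peristaltic pump and drive motor): 1 − (1 − 0.852144)(1 − 0.891366) = 0.983938
Series (battery pack and [0.983938]): 0.759572 × 0.983938 = 0.747372
Parallel ([0.747372] and occlusion detector): 1 − (1 − 0.747372)(1 − 0.850016) = 0.9621

0.9621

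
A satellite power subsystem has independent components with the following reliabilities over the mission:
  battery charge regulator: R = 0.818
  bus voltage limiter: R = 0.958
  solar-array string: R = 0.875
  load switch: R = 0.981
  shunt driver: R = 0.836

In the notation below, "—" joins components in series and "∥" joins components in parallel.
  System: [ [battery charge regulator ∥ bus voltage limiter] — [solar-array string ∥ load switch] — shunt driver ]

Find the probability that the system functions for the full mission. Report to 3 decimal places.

Parallel (battery charge regulator and bus voltage limiter): 1 − (1 − 0.81800)(1 − 0.95800) = 0.99236
Parallel (solar-array string and load switch): 1 − (1 − 0.87500)(1 − 0.98100) = 0.99763
Series ([0.99236], [0.99763], and shunt driver): 0.99236 × 0.99763 × 0.83600 = 0.828

0.828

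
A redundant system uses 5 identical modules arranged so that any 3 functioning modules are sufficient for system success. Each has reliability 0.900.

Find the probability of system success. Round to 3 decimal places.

0.991

R = Σ_{i=3}^{5} C(5,i) p^i (1−p)^{5−i} with p = 0.900
C(5,3)·0.900^3·0.100^2 = 0.07290
C(5,4)·0.900^4·0.100^1 = 0.32805
C(5,5)·0.900^5·0.100^0 = 0.59049
Sum = 0.991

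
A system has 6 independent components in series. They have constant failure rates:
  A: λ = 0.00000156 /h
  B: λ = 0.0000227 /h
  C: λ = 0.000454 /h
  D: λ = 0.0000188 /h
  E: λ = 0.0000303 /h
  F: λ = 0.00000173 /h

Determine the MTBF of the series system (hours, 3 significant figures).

Series of exponential components: λ_sys = Σ λ_i
λ_sys = 0.00000156 + 0.0000227 + 0.000454 + 0.0000188 + 0.0000303 + 0.00000173 = 5.2909e-04 /h
MTBF = 1 / λ_sys = 1890 h

1890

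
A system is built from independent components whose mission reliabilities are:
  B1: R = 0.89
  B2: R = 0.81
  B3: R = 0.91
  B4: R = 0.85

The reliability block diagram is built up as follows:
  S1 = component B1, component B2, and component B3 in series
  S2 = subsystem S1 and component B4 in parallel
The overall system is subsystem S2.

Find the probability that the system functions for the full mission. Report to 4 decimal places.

Series (B1, B2, and B3): 0.890000 × 0.810000 × 0.910000 = 0.656019
Parallel ([0.656019] and B4): 1 − (1 − 0.656019)(1 − 0.850000) = 0.9484

0.9484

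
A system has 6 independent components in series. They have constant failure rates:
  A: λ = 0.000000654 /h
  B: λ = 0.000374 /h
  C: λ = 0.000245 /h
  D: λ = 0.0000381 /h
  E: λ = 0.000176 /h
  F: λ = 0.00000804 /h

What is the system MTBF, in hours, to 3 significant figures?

Series of exponential components: λ_sys = Σ λ_i
λ_sys = 0.000000654 + 0.000374 + 0.000245 + 0.0000381 + 0.000176 + 0.00000804 = 8.4179e-04 /h
MTBF = 1 / λ_sys = 1190 h

1190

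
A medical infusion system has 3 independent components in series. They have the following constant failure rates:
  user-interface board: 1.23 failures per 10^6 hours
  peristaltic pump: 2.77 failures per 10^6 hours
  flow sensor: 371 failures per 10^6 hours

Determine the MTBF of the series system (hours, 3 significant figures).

Series of exponential components: λ_sys = Σ λ_i
λ_sys = 0.00000123 + 0.00000277 + 0.000371 = 3.7500e-04 /h
MTBF = 1 / λ_sys = 2670 h

2670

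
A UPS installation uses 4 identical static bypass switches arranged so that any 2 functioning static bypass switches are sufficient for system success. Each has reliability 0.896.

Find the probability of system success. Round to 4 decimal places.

0.9959

R = Σ_{i=2}^{4} C(4,i) p^i (1−p)^{4−i} with p = 0.896
C(4,2)·0.896^2·0.104^2 = 0.052100
C(4,3)·0.896^3·0.104^1 = 0.299238
C(4,4)·0.896^4·0.104^0 = 0.644514
Sum = 0.9959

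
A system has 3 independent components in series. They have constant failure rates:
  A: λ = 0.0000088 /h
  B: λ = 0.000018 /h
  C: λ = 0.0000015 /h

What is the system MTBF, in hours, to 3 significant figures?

35300

Series of exponential components: λ_sys = Σ λ_i
λ_sys = 0.0000088 + 0.000018 + 0.0000015 = 2.8300e-05 /h
MTBF = 1 / λ_sys = 35300 h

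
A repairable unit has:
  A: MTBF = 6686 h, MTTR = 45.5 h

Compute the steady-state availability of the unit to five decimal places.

0.99324

A(A) = MTBF/(MTBF+MTTR) = 6686/(6686+45.5) = 0.99324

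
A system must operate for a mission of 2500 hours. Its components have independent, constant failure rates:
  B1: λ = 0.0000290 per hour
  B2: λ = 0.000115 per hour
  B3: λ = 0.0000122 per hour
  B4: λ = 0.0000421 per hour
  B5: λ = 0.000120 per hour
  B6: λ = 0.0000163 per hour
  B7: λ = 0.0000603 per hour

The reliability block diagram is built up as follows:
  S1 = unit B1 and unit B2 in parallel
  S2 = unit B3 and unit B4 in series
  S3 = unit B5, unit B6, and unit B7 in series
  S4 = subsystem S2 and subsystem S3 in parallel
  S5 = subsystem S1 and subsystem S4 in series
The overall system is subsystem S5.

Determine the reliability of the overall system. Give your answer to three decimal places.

R(B1) = exp(−0.0000290 × 2500) = 0.93007
R(B2) = exp(−0.000115 × 2500) = 0.75014
R(B3) = exp(−0.0000122 × 2500) = 0.96996
R(B4) = exp(−0.0000421 × 2500) = 0.90010
R(B5) = exp(−0.000120 × 2500) = 0.74082
R(B6) = exp(−0.0000163 × 2500) = 0.96007
R(B7) = exp(−0.0000603 × 2500) = 0.86006
Parallel (B1 and B2): 1 − (1 − 0.93007)(1 − 0.75014) = 0.98253
Series (B3 and B4): 0.96996 × 0.90010 = 0.87306
Series (B5, B6, and B7): 0.74082 × 0.96007 × 0.86006 = 0.61171
Parallel ([0.87306] and [0.61171]): 1 − (1 − 0.87306)(1 − 0.61171) = 0.95071
Series ([0.98253] and [0.95071]): 0.98253 × 0.95071 = 0.934

0.934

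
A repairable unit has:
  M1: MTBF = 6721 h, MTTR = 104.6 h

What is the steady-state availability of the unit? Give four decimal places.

A(M1) = MTBF/(MTBF+MTTR) = 6721/(6721+104.6) = 0.9847

0.9847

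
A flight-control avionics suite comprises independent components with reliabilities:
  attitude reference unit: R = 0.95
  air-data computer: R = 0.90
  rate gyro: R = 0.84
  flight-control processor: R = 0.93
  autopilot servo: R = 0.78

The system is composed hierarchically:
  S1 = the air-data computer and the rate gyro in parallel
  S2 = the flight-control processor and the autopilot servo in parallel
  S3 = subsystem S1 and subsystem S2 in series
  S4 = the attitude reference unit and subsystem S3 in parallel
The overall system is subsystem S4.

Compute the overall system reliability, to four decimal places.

0.9984

Parallel (air-data computer and rate gyro): 1 − (1 − 0.900000)(1 − 0.840000) = 0.984000
Parallel (flight-control processor and autopilot servo): 1 − (1 − 0.930000)(1 − 0.780000) = 0.984600
Series ([0.984000] and [0.984600]): 0.984000 × 0.984600 = 0.968846
Parallel (attitude reference unit and [0.968846]): 1 − (1 − 0.950000)(1 − 0.968846) = 0.9984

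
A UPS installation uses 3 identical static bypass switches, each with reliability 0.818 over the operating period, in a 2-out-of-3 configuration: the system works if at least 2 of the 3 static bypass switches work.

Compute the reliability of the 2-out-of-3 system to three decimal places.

R = Σ_{i=2}^{3} C(3,i) p^i (1−p)^{3−i} with p = 0.818
C(3,2)·0.818^2·0.182^1 = 0.36534
C(3,3)·0.818^3·0.182^0 = 0.54734
Sum = 0.913

0.913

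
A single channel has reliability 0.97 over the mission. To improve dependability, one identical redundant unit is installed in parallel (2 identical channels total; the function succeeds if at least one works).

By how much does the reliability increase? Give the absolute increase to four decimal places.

R_before = 0.97
R_after = 1 − (1 − 0.97)^2 = 0.9991
ΔR = 0.9991 − 0.97 = 0.0291

0.0291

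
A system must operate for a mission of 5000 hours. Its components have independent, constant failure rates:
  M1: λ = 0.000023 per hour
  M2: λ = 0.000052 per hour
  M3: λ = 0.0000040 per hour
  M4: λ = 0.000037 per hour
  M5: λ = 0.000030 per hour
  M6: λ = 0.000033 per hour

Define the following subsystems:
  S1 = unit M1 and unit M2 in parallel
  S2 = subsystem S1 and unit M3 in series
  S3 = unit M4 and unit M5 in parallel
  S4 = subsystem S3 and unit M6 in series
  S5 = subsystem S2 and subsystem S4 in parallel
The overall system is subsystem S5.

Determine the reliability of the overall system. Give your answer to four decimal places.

R(M1) = exp(−0.000023 × 5000) = 0.891366
R(M2) = exp(−0.000052 × 5000) = 0.771052
R(M3) = exp(−0.0000040 × 5000) = 0.980199
R(M4) = exp(−0.000037 × 5000) = 0.831104
R(M5) = exp(−0.000030 × 5000) = 0.860708
R(M6) = exp(−0.000033 × 5000) = 0.847894
Parallel (M1 and M2): 1 − (1 − 0.891366)(1 − 0.771052) = 0.975128
Series ([0.975128] and M3): 0.975128 × 0.980199 = 0.955819
Parallel (M4 and M5): 1 − (1 − 0.831104)(1 − 0.860708) = 0.976474
Series ([0.976474] and M6): 0.976474 × 0.847894 = 0.827946
Parallel ([0.955819] and [0.827946]): 1 − (1 − 0.955819)(1 − 0.827946) = 0.9924

0.9924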